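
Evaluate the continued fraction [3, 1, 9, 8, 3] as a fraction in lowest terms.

Using pₖ = aₖpₖ₋₁ + pₖ₋₂ and qₖ = aₖqₖ₋₁ + qₖ₋₂:
  k=0: a=3, p=3, q=1
  k=1: a=1, p=4, q=1
  k=2: a=9, p=39, q=10
  k=3: a=8, p=316, q=81
  k=4: a=3, p=987, q=253

987/253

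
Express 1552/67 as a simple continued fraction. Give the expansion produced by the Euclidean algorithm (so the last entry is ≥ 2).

1552 = 23×67 + 11
67 = 6×11 + 1
11 = 11×1 + 0  (stop)
So 1552/67 = [23; 6, 11].

[23; 6, 11]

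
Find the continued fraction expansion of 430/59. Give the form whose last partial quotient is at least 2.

430 = 7*59 + 17
59 = 3*17 + 8
17 = 2*8 + 1
8 = 8*1 + 0  (stop)
So 430/59 = [7; 3, 2, 8].

[7; 3, 2, 8]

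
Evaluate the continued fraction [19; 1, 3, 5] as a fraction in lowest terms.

415/21

Fold from the inside: start with 5/1.
  3 + 1/5 = 16/5
  1 + 5/16 = 21/16
  19 + 16/21 = 415/21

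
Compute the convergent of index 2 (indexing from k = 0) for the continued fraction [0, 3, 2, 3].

2/7

Using pₖ = aₖpₖ₋₁ + pₖ₋₂, qₖ = aₖqₖ₋₁ + qₖ₋₂ (with p₋₁=1, p₋₂=0, q₋₁=0, q₋₂=1):
  k=0: a=0, p=0, q=1
  k=1: a=3, p=1, q=3
  k=2: a=2, p=2, q=7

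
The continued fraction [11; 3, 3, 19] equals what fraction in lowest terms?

Fold from the inside: start with 19/1.
  3 + 1/19 = 58/19
  3 + 19/58 = 193/58
  11 + 58/193 = 2181/193

2181/193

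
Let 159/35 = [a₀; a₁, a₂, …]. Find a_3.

159 = 4·35 + 19   →  a_0 = 4
35 = 1·19 + 16   →  a_1 = 1
19 = 1·16 + 3   →  a_2 = 1
16 = 5·3 + 1   →  a_3 = 5

5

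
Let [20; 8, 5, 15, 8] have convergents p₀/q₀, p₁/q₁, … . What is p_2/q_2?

825/41

Using pₖ = aₖpₖ₋₁ + pₖ₋₂, qₖ = aₖqₖ₋₁ + qₖ₋₂ (with p₋₁=1, p₋₂=0, q₋₁=0, q₋₂=1):
  k=0: a=20, p=20, q=1
  k=1: a=8, p=161, q=8
  k=2: a=5, p=825, q=41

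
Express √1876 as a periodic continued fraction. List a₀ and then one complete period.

a₀ = ⌊√1876⌋ = 43.
With m₀=0, d₀=1 and mₖ₊₁ = dₖaₖ − mₖ, dₖ₊₁ = (n − mₖ₊₁²)/dₖ, aₖ₊₁ = ⌊(a₀+mₖ₊₁)/dₖ₊₁⌋:
  k=1: m=43, d=27, a=3
  k=2: m=38, d=16, a=5
  k=3: m=42, d=7, a=12
  k=4: m=42, d=16, a=5
  k=5: m=38, d=27, a=3
  k=6: m=43, d=1, a=86
d=1 and a=2a₀=86 at k=6, so the next step gives (m, d) = (43, 27) again — its k=1 value — and the period has length 6.

[43; 3, 5, 12, 5, 3, 86]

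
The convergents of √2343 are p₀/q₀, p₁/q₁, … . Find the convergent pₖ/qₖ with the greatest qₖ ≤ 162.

√2343 = [48; 2, 2, 8, 2, 2, 96, …] (period length 6).
Convergents:
  p_0/q_0 = 48/1
  p_1/q_1 = 97/2
  p_2/q_2 = 242/5
  p_3/q_3 = 2033/42
  p_4/q_4 = 4308/89
  p_5/q_5 = 10649/220
q_4 = 89 ≤ 162 < 220 = q_5, so the answer is 4308/89.

4308/89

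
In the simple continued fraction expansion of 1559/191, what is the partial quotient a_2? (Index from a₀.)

6

1559 = 8·191 + 31   →  a_0 = 8
191 = 6·31 + 5   →  a_1 = 6
31 = 6·5 + 1   →  a_2 = 6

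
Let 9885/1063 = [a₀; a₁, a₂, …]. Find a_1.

9885 = 9·1063 + 318   →  a_0 = 9
1063 = 3·318 + 109   →  a_1 = 3

3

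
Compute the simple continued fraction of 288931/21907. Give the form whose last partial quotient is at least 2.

288931 = 13·21907 + 4140
21907 = 5·4140 + 1207
4140 = 3·1207 + 519
1207 = 2·519 + 169
519 = 3·169 + 12
169 = 14·12 + 1
12 = 12·1 + 0  (stop)
So 288931/21907 = [13; 5, 3, 2, 3, 14, 12].

[13; 5, 3, 2, 3, 14, 12]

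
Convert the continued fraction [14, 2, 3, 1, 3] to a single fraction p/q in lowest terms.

491/34

Using pₖ = aₖpₖ₋₁ + pₖ₋₂ and qₖ = aₖqₖ₋₁ + qₖ₋₂:
  k=0: a=14, p=14, q=1
  k=1: a=2, p=29, q=2
  k=2: a=3, p=101, q=7
  k=3: a=1, p=130, q=9
  k=4: a=3, p=491, q=34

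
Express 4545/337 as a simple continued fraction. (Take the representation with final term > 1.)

[13; 2, 18, 4, 2]

4545 = 13×337 + 164
337 = 2×164 + 9
164 = 18×9 + 2
9 = 4×2 + 1
2 = 2×1 + 0  (stop)
So 4545/337 = [13; 2, 18, 4, 2].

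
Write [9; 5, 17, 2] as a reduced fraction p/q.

Using pₖ = aₖpₖ₋₁ + pₖ₋₂ and qₖ = aₖqₖ₋₁ + qₖ₋₂:
  k=0: a=9, p=9, q=1
  k=1: a=5, p=46, q=5
  k=2: a=17, p=791, q=86
  k=3: a=2, p=1628, q=177

1628/177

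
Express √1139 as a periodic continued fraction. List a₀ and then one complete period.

[33; 1, 2, 1, 66]

a₀ = ⌊√1139⌋ = 33.
With m₀=0, d₀=1 and mₖ₊₁ = dₖaₖ − mₖ, dₖ₊₁ = (n − mₖ₊₁²)/dₖ, aₖ₊₁ = ⌊(a₀+mₖ₊₁)/dₖ₊₁⌋:
  k=1: m=33, d=50, a=1
  k=2: m=17, d=17, a=2
  k=3: m=17, d=50, a=1
  k=4: m=33, d=1, a=66
d=1 and a=2a₀=66 at k=4, so the next step gives (m, d) = (33, 50) again — its k=1 value — and the period has length 4.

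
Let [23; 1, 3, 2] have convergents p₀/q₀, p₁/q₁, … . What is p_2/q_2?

Using pₖ = aₖpₖ₋₁ + pₖ₋₂, qₖ = aₖqₖ₋₁ + qₖ₋₂ (with p₋₁=1, p₋₂=0, q₋₁=0, q₋₂=1):
  k=0: a=23, p=23, q=1
  k=1: a=1, p=24, q=1
  k=2: a=3, p=95, q=4

95/4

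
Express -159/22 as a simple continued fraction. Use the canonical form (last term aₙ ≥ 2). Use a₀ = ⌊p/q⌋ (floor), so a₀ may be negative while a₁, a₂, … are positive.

[-8; 1, 3, 2, 2]

-159 = -8×22 + 17
22 = 1×17 + 5
17 = 3×5 + 2
5 = 2×2 + 1
2 = 2×1 + 0  (stop)
So -159/22 = [-8; 1, 3, 2, 2].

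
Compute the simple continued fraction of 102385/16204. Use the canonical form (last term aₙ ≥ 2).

[6; 3, 7, 6, 3, 12, 3]

102385 = 6·16204 + 5161
16204 = 3·5161 + 721
5161 = 7·721 + 114
721 = 6·114 + 37
114 = 3·37 + 3
37 = 12·3 + 1
3 = 3·1 + 0  (stop)
So 102385/16204 = [6; 3, 7, 6, 3, 12, 3].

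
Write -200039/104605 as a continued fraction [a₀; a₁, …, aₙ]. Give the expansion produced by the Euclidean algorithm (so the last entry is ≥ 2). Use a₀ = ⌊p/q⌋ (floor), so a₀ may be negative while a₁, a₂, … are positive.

[-2; 11, 2, 2, 6, 5, 18, 3]

-200039 = -2·104605 + 9171
104605 = 11·9171 + 3724
9171 = 2·3724 + 1723
3724 = 2·1723 + 278
1723 = 6·278 + 55
278 = 5·55 + 3
55 = 18·3 + 1
3 = 3·1 + 0  (stop)
So -200039/104605 = [-2; 11, 2, 2, 6, 5, 18, 3].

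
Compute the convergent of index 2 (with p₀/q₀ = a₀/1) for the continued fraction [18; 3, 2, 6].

Using pₖ = aₖpₖ₋₁ + pₖ₋₂, qₖ = aₖqₖ₋₁ + qₖ₋₂ (with p₋₁=1, p₋₂=0, q₋₁=0, q₋₂=1):
  k=0: a=18, p=18, q=1
  k=1: a=3, p=55, q=3
  k=2: a=2, p=128, q=7

128/7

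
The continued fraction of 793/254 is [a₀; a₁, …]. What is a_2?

793 = 3·254 + 31   →  a_0 = 3
254 = 8·31 + 6   →  a_1 = 8
31 = 5·6 + 1   →  a_2 = 5

5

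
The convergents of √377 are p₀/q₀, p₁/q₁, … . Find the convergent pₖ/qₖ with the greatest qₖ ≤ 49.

233/12

√377 = [19; 2, 2, 2, 38, …] (period length 4).
Convergents:
  p_0/q_0 = 19/1
  p_1/q_1 = 39/2
  p_2/q_2 = 97/5
  p_3/q_3 = 233/12
  p_4/q_4 = 8951/461
q_3 = 12 ≤ 49 < 461 = q_4, so the answer is 233/12.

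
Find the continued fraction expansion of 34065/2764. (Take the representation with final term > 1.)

34065 = 12*2764 + 897
2764 = 3*897 + 73
897 = 12*73 + 21
73 = 3*21 + 10
21 = 2*10 + 1
10 = 10*1 + 0  (stop)
So 34065/2764 = [12; 3, 12, 3, 2, 10].

[12; 3, 12, 3, 2, 10]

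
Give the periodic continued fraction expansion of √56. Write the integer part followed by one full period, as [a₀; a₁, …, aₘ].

[7; 2, 14]

a₀ = ⌊√56⌋ = 7.
With m₀=0, d₀=1 and mₖ₊₁ = dₖaₖ − mₖ, dₖ₊₁ = (n − mₖ₊₁²)/dₖ, aₖ₊₁ = ⌊(a₀+mₖ₊₁)/dₖ₊₁⌋:
  k=1: m=7, d=7, a=2
  k=2: m=7, d=1, a=14
d=1 and a=2a₀=14 at k=2, so the next step gives (m, d) = (7, 7) again — its k=1 value — and the period has length 2.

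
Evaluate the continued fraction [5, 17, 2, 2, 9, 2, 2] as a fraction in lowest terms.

21565/4264

Using pₖ = aₖpₖ₋₁ + pₖ₋₂ and qₖ = aₖqₖ₋₁ + qₖ₋₂:
  k=0: a=5, p=5, q=1
  k=1: a=17, p=86, q=17
  k=2: a=2, p=177, q=35
  k=3: a=2, p=440, q=87
  k=4: a=9, p=4137, q=818
  k=5: a=2, p=8714, q=1723
  k=6: a=2, p=21565, q=4264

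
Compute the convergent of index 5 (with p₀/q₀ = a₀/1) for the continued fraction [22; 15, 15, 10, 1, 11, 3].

Using pₖ = aₖpₖ₋₁ + pₖ₋₂, qₖ = aₖqₖ₋₁ + qₖ₋₂ (with p₋₁=1, p₋₂=0, q₋₁=0, q₋₂=1):
  k=0: a=22, p=22, q=1
  k=1: a=15, p=331, q=15
  k=2: a=15, p=4987, q=226
  k=3: a=10, p=50201, q=2275
  k=4: a=1, p=55188, q=2501
  k=5: a=11, p=657269, q=29786

657269/29786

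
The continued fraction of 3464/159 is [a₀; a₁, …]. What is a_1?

3464 = 21·159 + 125   →  a_0 = 21
159 = 1·125 + 34   →  a_1 = 1

1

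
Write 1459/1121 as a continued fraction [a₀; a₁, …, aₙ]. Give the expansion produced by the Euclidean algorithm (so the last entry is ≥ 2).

[1; 3, 3, 6, 3, 2, 2]

1459 = 1*1121 + 338
1121 = 3*338 + 107
338 = 3*107 + 17
107 = 6*17 + 5
17 = 3*5 + 2
5 = 2*2 + 1
2 = 2*1 + 0  (stop)
So 1459/1121 = [1; 3, 3, 6, 3, 2, 2].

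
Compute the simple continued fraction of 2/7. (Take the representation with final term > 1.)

2 = 0×7 + 2
7 = 3×2 + 1
2 = 2×1 + 0  (stop)
So 2/7 = [0; 3, 2].

[0; 3, 2]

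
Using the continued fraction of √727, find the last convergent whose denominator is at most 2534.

√727 = [26; 1, 25, 1, 52, …] (period length 4).
Convergents:
  p_0/q_0 = 26/1
  p_1/q_1 = 27/1
  p_2/q_2 = 701/26
  p_3/q_3 = 728/27
  p_4/q_4 = 38557/1430
  p_5/q_5 = 39285/1457
  p_6/q_6 = 1020682/37855
q_5 = 1457 ≤ 2534 < 37855 = q_6, so the answer is 39285/1457.

39285/1457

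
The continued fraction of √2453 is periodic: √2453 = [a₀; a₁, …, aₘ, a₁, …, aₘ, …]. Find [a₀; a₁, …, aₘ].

[49; 1, 1, 8, 1, 1, 98]

a₀ = ⌊√2453⌋ = 49.
With m₀=0, d₀=1 and mₖ₊₁ = dₖaₖ − mₖ, dₖ₊₁ = (n − mₖ₊₁²)/dₖ, aₖ₊₁ = ⌊(a₀+mₖ₊₁)/dₖ₊₁⌋:
  k=1: m=49, d=52, a=1
  k=2: m=3, d=47, a=1
  k=3: m=44, d=11, a=8
  k=4: m=44, d=47, a=1
  k=5: m=3, d=52, a=1
  k=6: m=49, d=1, a=98
d=1 and a=2a₀=98 at k=6, so the next step gives (m, d) = (49, 52) again — its k=1 value — and the period has length 6.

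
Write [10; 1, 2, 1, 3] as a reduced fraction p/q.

Using pₖ = aₖpₖ₋₁ + pₖ₋₂ and qₖ = aₖqₖ₋₁ + qₖ₋₂:
  k=0: a=10, p=10, q=1
  k=1: a=1, p=11, q=1
  k=2: a=2, p=32, q=3
  k=3: a=1, p=43, q=4
  k=4: a=3, p=161, q=15

161/15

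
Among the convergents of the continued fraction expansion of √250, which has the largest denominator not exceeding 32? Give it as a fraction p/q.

√250 = [15; 1, 4, 3, 3, 4, 1, 30, …] (period length 7).
Convergents:
  p_0/q_0 = 15/1
  p_1/q_1 = 16/1
  p_2/q_2 = 79/5
  p_3/q_3 = 253/16
  p_4/q_4 = 838/53
q_3 = 16 ≤ 32 < 53 = q_4, so the answer is 253/16.

253/16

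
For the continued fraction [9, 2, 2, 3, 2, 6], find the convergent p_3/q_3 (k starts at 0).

Using pₖ = aₖpₖ₋₁ + pₖ₋₂, qₖ = aₖqₖ₋₁ + qₖ₋₂ (with p₋₁=1, p₋₂=0, q₋₁=0, q₋₂=1):
  k=0: a=9, p=9, q=1
  k=1: a=2, p=19, q=2
  k=2: a=2, p=47, q=5
  k=3: a=3, p=160, q=17

160/17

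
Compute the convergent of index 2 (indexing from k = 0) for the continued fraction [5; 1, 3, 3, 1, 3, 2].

23/4

Using pₖ = aₖpₖ₋₁ + pₖ₋₂, qₖ = aₖqₖ₋₁ + qₖ₋₂ (with p₋₁=1, p₋₂=0, q₋₁=0, q₋₂=1):
  k=0: a=5, p=5, q=1
  k=1: a=1, p=6, q=1
  k=2: a=3, p=23, q=4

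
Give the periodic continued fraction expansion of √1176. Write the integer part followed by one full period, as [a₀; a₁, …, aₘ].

a₀ = ⌊√1176⌋ = 34.
With m₀=0, d₀=1 and mₖ₊₁ = dₖaₖ − mₖ, dₖ₊₁ = (n − mₖ₊₁²)/dₖ, aₖ₊₁ = ⌊(a₀+mₖ₊₁)/dₖ₊₁⌋:
  k=1: m=34, d=20, a=3
  k=2: m=26, d=25, a=2
  k=3: m=24, d=24, a=2
  k=4: m=24, d=25, a=2
  k=5: m=26, d=20, a=3
  k=6: m=34, d=1, a=68
d=1 and a=2a₀=68 at k=6, so the next step gives (m, d) = (34, 20) again — its k=1 value — and the period has length 6.

[34; 3, 2, 2, 2, 3, 68]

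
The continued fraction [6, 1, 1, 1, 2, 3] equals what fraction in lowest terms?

Fold from the inside: start with 3/1.
  2 + 1/3 = 7/3
  1 + 3/7 = 10/7
  1 + 7/10 = 17/10
  1 + 10/17 = 27/17
  6 + 17/27 = 179/27

179/27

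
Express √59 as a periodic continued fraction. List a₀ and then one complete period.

a₀ = ⌊√59⌋ = 7.
With m₀=0, d₀=1 and mₖ₊₁ = dₖaₖ − mₖ, dₖ₊₁ = (n − mₖ₊₁²)/dₖ, aₖ₊₁ = ⌊(a₀+mₖ₊₁)/dₖ₊₁⌋:
  k=1: m=7, d=10, a=1
  k=2: m=3, d=5, a=2
  k=3: m=7, d=2, a=7
  k=4: m=7, d=5, a=2
  k=5: m=3, d=10, a=1
  k=6: m=7, d=1, a=14
d=1 and a=2a₀=14 at k=6, so the next step gives (m, d) = (7, 10) again — its k=1 value — and the period has length 6.

[7; 1, 2, 7, 2, 1, 14]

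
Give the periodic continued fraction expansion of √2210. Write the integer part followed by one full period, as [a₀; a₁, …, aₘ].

a₀ = ⌊√2210⌋ = 47.

[47; 94]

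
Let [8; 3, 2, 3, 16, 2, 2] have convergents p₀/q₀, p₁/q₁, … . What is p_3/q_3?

Using pₖ = aₖpₖ₋₁ + pₖ₋₂, qₖ = aₖqₖ₋₁ + qₖ₋₂ (with p₋₁=1, p₋₂=0, q₋₁=0, q₋₂=1):
  k=0: a=8, p=8, q=1
  k=1: a=3, p=25, q=3
  k=2: a=2, p=58, q=7
  k=3: a=3, p=199, q=24

199/24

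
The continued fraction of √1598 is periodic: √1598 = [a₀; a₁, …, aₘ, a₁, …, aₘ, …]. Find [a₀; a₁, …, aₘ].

a₀ = ⌊√1598⌋ = 39.
With m₀=0, d₀=1 and mₖ₊₁ = dₖaₖ − mₖ, dₖ₊₁ = (n − mₖ₊₁²)/dₖ, aₖ₊₁ = ⌊(a₀+mₖ₊₁)/dₖ₊₁⌋:
  k=1: m=39, d=77, a=1
  k=2: m=38, d=2, a=38
  k=3: m=38, d=77, a=1
  k=4: m=39, d=1, a=78
d=1 and a=2a₀=78 at k=4, so the next step gives (m, d) = (39, 77) again — its k=1 value — and the period has length 4.

[39; 1, 38, 1, 78]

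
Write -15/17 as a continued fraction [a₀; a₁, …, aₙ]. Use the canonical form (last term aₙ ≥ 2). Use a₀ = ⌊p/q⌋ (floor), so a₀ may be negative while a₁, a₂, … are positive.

-15 = -1·17 + 2
17 = 8·2 + 1
2 = 2·1 + 0  (stop)
So -15/17 = [-1; 8, 2].

[-1; 8, 2]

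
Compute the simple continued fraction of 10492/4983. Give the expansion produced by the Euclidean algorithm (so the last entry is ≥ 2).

10492 = 2*4983 + 526
4983 = 9*526 + 249
526 = 2*249 + 28
249 = 8*28 + 25
28 = 1*25 + 3
25 = 8*3 + 1
3 = 3*1 + 0  (stop)
So 10492/4983 = [2; 9, 2, 8, 1, 8, 3].

[2; 9, 2, 8, 1, 8, 3]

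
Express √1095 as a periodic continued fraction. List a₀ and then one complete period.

a₀ = ⌊√1095⌋ = 33.
With m₀=0, d₀=1 and mₖ₊₁ = dₖaₖ − mₖ, dₖ₊₁ = (n − mₖ₊₁²)/dₖ, aₖ₊₁ = ⌊(a₀+mₖ₊₁)/dₖ₊₁⌋:
  k=1: m=33, d=6, a=11
  k=2: m=33, d=1, a=66
d=1 and a=2a₀=66 at k=2, so the next step gives (m, d) = (33, 6) again — its k=1 value — and the period has length 2.

[33; 11, 66]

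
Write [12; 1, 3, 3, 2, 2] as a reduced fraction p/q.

932/73

Fold from the inside: start with 2/1.
  2 + 1/2 = 5/2
  3 + 2/5 = 17/5
  3 + 5/17 = 56/17
  1 + 17/56 = 73/56
  12 + 56/73 = 932/73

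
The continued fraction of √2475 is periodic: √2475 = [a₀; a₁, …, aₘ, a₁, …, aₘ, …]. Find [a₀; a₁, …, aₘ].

[49; 1, 2, 1, 98]

a₀ = ⌊√2475⌋ = 49.
With m₀=0, d₀=1 and mₖ₊₁ = dₖaₖ − mₖ, dₖ₊₁ = (n − mₖ₊₁²)/dₖ, aₖ₊₁ = ⌊(a₀+mₖ₊₁)/dₖ₊₁⌋:
  k=1: m=49, d=74, a=1
  k=2: m=25, d=25, a=2
  k=3: m=25, d=74, a=1
  k=4: m=49, d=1, a=98
d=1 and a=2a₀=98 at k=4, so the next step gives (m, d) = (49, 74) again — its k=1 value — and the period has length 4.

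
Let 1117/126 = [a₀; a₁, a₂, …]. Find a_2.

1117 = 8·126 + 109   →  a_0 = 8
126 = 1·109 + 17   →  a_1 = 1
109 = 6·17 + 7   →  a_2 = 6

6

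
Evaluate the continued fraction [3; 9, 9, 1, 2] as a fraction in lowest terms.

Using pₖ = aₖpₖ₋₁ + pₖ₋₂ and qₖ = aₖqₖ₋₁ + qₖ₋₂:
  k=0: a=3, p=3, q=1
  k=1: a=9, p=28, q=9
  k=2: a=9, p=255, q=82
  k=3: a=1, p=283, q=91
  k=4: a=2, p=821, q=264

821/264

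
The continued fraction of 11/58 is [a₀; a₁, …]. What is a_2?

11 = 0·58 + 11   →  a_0 = 0
58 = 5·11 + 3   →  a_1 = 5
11 = 3·3 + 2   →  a_2 = 3

3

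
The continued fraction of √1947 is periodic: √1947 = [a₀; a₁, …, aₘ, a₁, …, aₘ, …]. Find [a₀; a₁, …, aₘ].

[44; 8, 88]

a₀ = ⌊√1947⌋ = 44.
With m₀=0, d₀=1 and mₖ₊₁ = dₖaₖ − mₖ, dₖ₊₁ = (n − mₖ₊₁²)/dₖ, aₖ₊₁ = ⌊(a₀+mₖ₊₁)/dₖ₊₁⌋:
  k=1: m=44, d=11, a=8
  k=2: m=44, d=1, a=88
d=1 and a=2a₀=88 at k=2, so the next step gives (m, d) = (44, 11) again — its k=1 value — and the period has length 2.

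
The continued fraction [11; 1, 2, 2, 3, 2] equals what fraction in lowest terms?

644/55

Fold from the inside: start with 2/1.
  3 + 1/2 = 7/2
  2 + 2/7 = 16/7
  2 + 7/16 = 39/16
  1 + 16/39 = 55/39
  11 + 39/55 = 644/55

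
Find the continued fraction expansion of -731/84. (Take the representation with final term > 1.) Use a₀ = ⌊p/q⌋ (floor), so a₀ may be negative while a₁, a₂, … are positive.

[-9; 3, 2, 1, 3, 2]

-731 = -9*84 + 25
84 = 3*25 + 9
25 = 2*9 + 7
9 = 1*7 + 2
7 = 3*2 + 1
2 = 2*1 + 0  (stop)
So -731/84 = [-9; 3, 2, 1, 3, 2].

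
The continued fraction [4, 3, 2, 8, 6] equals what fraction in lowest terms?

1548/361

Using pₖ = aₖpₖ₋₁ + pₖ₋₂ and qₖ = aₖqₖ₋₁ + qₖ₋₂:
  k=0: a=4, p=4, q=1
  k=1: a=3, p=13, q=3
  k=2: a=2, p=30, q=7
  k=3: a=8, p=253, q=59
  k=4: a=6, p=1548, q=361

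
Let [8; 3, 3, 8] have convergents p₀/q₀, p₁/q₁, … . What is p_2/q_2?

83/10

Using pₖ = aₖpₖ₋₁ + pₖ₋₂, qₖ = aₖqₖ₋₁ + qₖ₋₂ (with p₋₁=1, p₋₂=0, q₋₁=0, q₋₂=1):
  k=0: a=8, p=8, q=1
  k=1: a=3, p=25, q=3
  k=2: a=3, p=83, q=10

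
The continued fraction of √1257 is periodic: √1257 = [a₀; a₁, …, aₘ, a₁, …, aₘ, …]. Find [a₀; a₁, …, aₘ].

a₀ = ⌊√1257⌋ = 35.
With m₀=0, d₀=1 and mₖ₊₁ = dₖaₖ − mₖ, dₖ₊₁ = (n − mₖ₊₁²)/dₖ, aₖ₊₁ = ⌊(a₀+mₖ₊₁)/dₖ₊₁⌋:
  k=1: m=35, d=32, a=2
  k=2: m=29, d=13, a=4
  k=3: m=23, d=56, a=1
  k=4: m=33, d=3, a=22
  k=5: m=33, d=56, a=1
  k=6: m=23, d=13, a=4
  k=7: m=29, d=32, a=2
  k=8: m=35, d=1, a=70
d=1 and a=2a₀=70 at k=8, so the next step gives (m, d) = (35, 32) again — its k=1 value — and the period has length 8.

[35; 2, 4, 1, 22, 1, 4, 2, 70]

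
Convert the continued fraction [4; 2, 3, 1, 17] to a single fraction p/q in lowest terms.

Fold from the inside: start with 17/1.
  1 + 1/17 = 18/17
  3 + 17/18 = 71/18
  2 + 18/71 = 160/71
  4 + 71/160 = 711/160

711/160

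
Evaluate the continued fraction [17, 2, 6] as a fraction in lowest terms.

227/13

Fold from the inside: start with 6/1.
  2 + 1/6 = 13/6
  17 + 6/13 = 227/13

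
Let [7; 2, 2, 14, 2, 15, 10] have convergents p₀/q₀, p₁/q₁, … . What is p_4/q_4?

Using pₖ = aₖpₖ₋₁ + pₖ₋₂, qₖ = aₖqₖ₋₁ + qₖ₋₂ (with p₋₁=1, p₋₂=0, q₋₁=0, q₋₂=1):
  k=0: a=7, p=7, q=1
  k=1: a=2, p=15, q=2
  k=2: a=2, p=37, q=5
  k=3: a=14, p=533, q=72
  k=4: a=2, p=1103, q=149

1103/149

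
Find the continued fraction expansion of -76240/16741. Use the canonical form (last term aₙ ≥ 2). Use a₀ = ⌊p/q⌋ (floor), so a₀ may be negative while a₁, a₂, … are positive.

-76240 = -5*16741 + 7465
16741 = 2*7465 + 1811
7465 = 4*1811 + 221
1811 = 8*221 + 43
221 = 5*43 + 6
43 = 7*6 + 1
6 = 6*1 + 0  (stop)
So -76240/16741 = [-5; 2, 4, 8, 5, 7, 6].

[-5; 2, 4, 8, 5, 7, 6]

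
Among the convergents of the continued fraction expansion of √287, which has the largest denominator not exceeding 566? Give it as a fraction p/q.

9487/560

√287 = [16; 1, 15, 1, 32, …] (period length 4).
Convergents:
  p_0/q_0 = 16/1
  p_1/q_1 = 17/1
  p_2/q_2 = 271/16
  p_3/q_3 = 288/17
  p_4/q_4 = 9487/560
  p_5/q_5 = 9775/577
q_4 = 560 ≤ 566 < 577 = q_5, so the answer is 9487/560.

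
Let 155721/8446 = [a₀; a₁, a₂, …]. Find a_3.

2

155721 = 18·8446 + 3693   →  a_0 = 18
8446 = 2·3693 + 1060   →  a_1 = 2
3693 = 3·1060 + 513   →  a_2 = 3
1060 = 2·513 + 34   →  a_3 = 2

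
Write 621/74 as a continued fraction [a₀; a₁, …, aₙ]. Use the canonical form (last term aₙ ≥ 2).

621 = 8·74 + 29
74 = 2·29 + 16
29 = 1·16 + 13
16 = 1·13 + 3
13 = 4·3 + 1
3 = 3·1 + 0  (stop)
So 621/74 = [8; 2, 1, 1, 4, 3].

[8; 2, 1, 1, 4, 3]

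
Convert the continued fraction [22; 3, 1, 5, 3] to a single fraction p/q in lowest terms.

Using pₖ = aₖpₖ₋₁ + pₖ₋₂ and qₖ = aₖqₖ₋₁ + qₖ₋₂:
  k=0: a=22, p=22, q=1
  k=1: a=3, p=67, q=3
  k=2: a=1, p=89, q=4
  k=3: a=5, p=512, q=23
  k=4: a=3, p=1625, q=73

1625/73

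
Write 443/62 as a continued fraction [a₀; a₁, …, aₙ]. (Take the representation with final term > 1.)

443 = 7×62 + 9
62 = 6×9 + 8
9 = 1×8 + 1
8 = 8×1 + 0  (stop)
So 443/62 = [7; 6, 1, 8].

[7; 6, 1, 8]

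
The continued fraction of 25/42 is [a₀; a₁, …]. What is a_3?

25 = 0·42 + 25   →  a_0 = 0
42 = 1·25 + 17   →  a_1 = 1
25 = 1·17 + 8   →  a_2 = 1
17 = 2·8 + 1   →  a_3 = 2

2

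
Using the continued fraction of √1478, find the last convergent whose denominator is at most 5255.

119717/3114

√1478 = [38; 2, 4, 38, 4, 2, 76, …] (period length 6).
Convergents:
  p_0/q_0 = 38/1
  p_1/q_1 = 77/2
  p_2/q_2 = 346/9
  p_3/q_3 = 13225/344
  p_4/q_4 = 53246/1385
  p_5/q_5 = 119717/3114
  p_6/q_6 = 9151738/238049
q_5 = 3114 ≤ 5255 < 238049 = q_6, so the answer is 119717/3114.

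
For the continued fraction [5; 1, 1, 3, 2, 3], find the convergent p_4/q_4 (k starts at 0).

Using pₖ = aₖpₖ₋₁ + pₖ₋₂, qₖ = aₖqₖ₋₁ + qₖ₋₂ (with p₋₁=1, p₋₂=0, q₋₁=0, q₋₂=1):
  k=0: a=5, p=5, q=1
  k=1: a=1, p=6, q=1
  k=2: a=1, p=11, q=2
  k=3: a=3, p=39, q=7
  k=4: a=2, p=89, q=16

89/16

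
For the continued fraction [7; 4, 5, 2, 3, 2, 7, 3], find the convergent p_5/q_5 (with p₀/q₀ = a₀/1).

Using pₖ = aₖpₖ₋₁ + pₖ₋₂, qₖ = aₖqₖ₋₁ + qₖ₋₂ (with p₋₁=1, p₋₂=0, q₋₁=0, q₋₂=1):
  k=0: a=7, p=7, q=1
  k=1: a=4, p=29, q=4
  k=2: a=5, p=152, q=21
  k=3: a=2, p=333, q=46
  k=4: a=3, p=1151, q=159
  k=5: a=2, p=2635, q=364

2635/364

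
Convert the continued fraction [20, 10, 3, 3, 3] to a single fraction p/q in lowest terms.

6833/340

Fold from the inside: start with 3/1.
  3 + 1/3 = 10/3
  3 + 3/10 = 33/10
  10 + 10/33 = 340/33
  20 + 33/340 = 6833/340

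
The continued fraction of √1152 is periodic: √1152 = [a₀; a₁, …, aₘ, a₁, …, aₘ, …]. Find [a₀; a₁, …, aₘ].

a₀ = ⌊√1152⌋ = 33.
With m₀=0, d₀=1 and mₖ₊₁ = dₖaₖ − mₖ, dₖ₊₁ = (n − mₖ₊₁²)/dₖ, aₖ₊₁ = ⌊(a₀+mₖ₊₁)/dₖ₊₁⌋:
  k=1: m=33, d=63, a=1
  k=2: m=30, d=4, a=15
  k=3: m=30, d=63, a=1
  k=4: m=33, d=1, a=66
d=1 and a=2a₀=66 at k=4, so the next step gives (m, d) = (33, 63) again — its k=1 value — and the period has length 4.

[33; 1, 15, 1, 66]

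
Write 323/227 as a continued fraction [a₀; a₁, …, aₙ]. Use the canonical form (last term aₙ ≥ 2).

[1; 2, 2, 1, 2, 1, 8]

323 = 1*227 + 96
227 = 2*96 + 35
96 = 2*35 + 26
35 = 1*26 + 9
26 = 2*9 + 8
9 = 1*8 + 1
8 = 8*1 + 0  (stop)
So 323/227 = [1; 2, 2, 1, 2, 1, 8].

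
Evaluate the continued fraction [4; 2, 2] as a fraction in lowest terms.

Fold from the inside: start with 2/1.
  2 + 1/2 = 5/2
  4 + 2/5 = 22/5

22/5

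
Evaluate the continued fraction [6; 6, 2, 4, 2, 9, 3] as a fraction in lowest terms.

23303/3786

Using pₖ = aₖpₖ₋₁ + pₖ₋₂ and qₖ = aₖqₖ₋₁ + qₖ₋₂:
  k=0: a=6, p=6, q=1
  k=1: a=6, p=37, q=6
  k=2: a=2, p=80, q=13
  k=3: a=4, p=357, q=58
  k=4: a=2, p=794, q=129
  k=5: a=9, p=7503, q=1219
  k=6: a=3, p=23303, q=3786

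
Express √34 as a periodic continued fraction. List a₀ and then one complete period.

a₀ = ⌊√34⌋ = 5.
With m₀=0, d₀=1 and mₖ₊₁ = dₖaₖ − mₖ, dₖ₊₁ = (n − mₖ₊₁²)/dₖ, aₖ₊₁ = ⌊(a₀+mₖ₊₁)/dₖ₊₁⌋:
  k=1: m=5, d=9, a=1
  k=2: m=4, d=2, a=4
  k=3: m=4, d=9, a=1
  k=4: m=5, d=1, a=10
d=1 and a=2a₀=10 at k=4, so the next step gives (m, d) = (5, 9) again — its k=1 value — and the period has length 4.

[5; 1, 4, 1, 10]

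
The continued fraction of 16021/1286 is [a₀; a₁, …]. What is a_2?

5

16021 = 12·1286 + 589   →  a_0 = 12
1286 = 2·589 + 108   →  a_1 = 2
589 = 5·108 + 49   →  a_2 = 5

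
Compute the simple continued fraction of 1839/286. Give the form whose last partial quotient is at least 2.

[6; 2, 3, 13, 3]

1839 = 6·286 + 123
286 = 2·123 + 40
123 = 3·40 + 3
40 = 13·3 + 1
3 = 3·1 + 0  (stop)
So 1839/286 = [6; 2, 3, 13, 3].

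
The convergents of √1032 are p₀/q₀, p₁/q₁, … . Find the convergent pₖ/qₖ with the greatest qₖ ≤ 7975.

√1032 = [32; 8, 64, …] (period length 2).
Convergents:
  p_0/q_0 = 32/1
  p_1/q_1 = 257/8
  p_2/q_2 = 16480/513
  p_3/q_3 = 132097/4112
  p_4/q_4 = 8470688/263681
q_3 = 4112 ≤ 7975 < 263681 = q_4, so the answer is 132097/4112.

132097/4112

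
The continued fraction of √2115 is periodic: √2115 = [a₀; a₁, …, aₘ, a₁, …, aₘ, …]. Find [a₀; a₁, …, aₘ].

a₀ = ⌊√2115⌋ = 45.
With m₀=0, d₀=1 and mₖ₊₁ = dₖaₖ − mₖ, dₖ₊₁ = (n − mₖ₊₁²)/dₖ, aₖ₊₁ = ⌊(a₀+mₖ₊₁)/dₖ₊₁⌋:
  k=1: m=45, d=90, a=1
  k=2: m=45, d=1, a=90
d=1 and a=2a₀=90 at k=2, so the next step gives (m, d) = (45, 90) again — its k=1 value — and the period has length 2.

[45; 1, 90]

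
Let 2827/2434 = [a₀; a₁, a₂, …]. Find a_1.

6

2827 = 1·2434 + 393   →  a_0 = 1
2434 = 6·393 + 76   →  a_1 = 6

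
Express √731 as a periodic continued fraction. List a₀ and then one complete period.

a₀ = ⌊√731⌋ = 27.
With m₀=0, d₀=1 and mₖ₊₁ = dₖaₖ − mₖ, dₖ₊₁ = (n − mₖ₊₁²)/dₖ, aₖ₊₁ = ⌊(a₀+mₖ₊₁)/dₖ₊₁⌋:
  k=1: m=27, d=2, a=27
  k=2: m=27, d=1, a=54
d=1 and a=2a₀=54 at k=2, so the next step gives (m, d) = (27, 2) again — its k=1 value — and the period has length 2.

[27; 27, 54]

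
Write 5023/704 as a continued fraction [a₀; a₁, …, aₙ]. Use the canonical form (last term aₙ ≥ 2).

5023 = 7×704 + 95
704 = 7×95 + 39
95 = 2×39 + 17
39 = 2×17 + 5
17 = 3×5 + 2
5 = 2×2 + 1
2 = 2×1 + 0  (stop)
So 5023/704 = [7; 7, 2, 2, 3, 2, 2].

[7; 7, 2, 2, 3, 2, 2]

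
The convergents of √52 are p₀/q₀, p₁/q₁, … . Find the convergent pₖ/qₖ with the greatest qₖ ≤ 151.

649/90

√52 = [7; 4, 1, 2, 1, 4, 14, …] (period length 6).
Convergents:
  p_0/q_0 = 7/1
  p_1/q_1 = 29/4
  p_2/q_2 = 36/5
  p_3/q_3 = 101/14
  p_4/q_4 = 137/19
  p_5/q_5 = 649/90
  p_6/q_6 = 9223/1279
q_5 = 90 ≤ 151 < 1279 = q_6, so the answer is 649/90.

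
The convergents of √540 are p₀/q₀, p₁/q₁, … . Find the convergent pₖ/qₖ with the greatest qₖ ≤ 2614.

28327/1219

√540 = [23; 4, 4, 1, 10, 1, 4, 4, 46, …] (period length 8).
Convergents:
  p_0/q_0 = 23/1
  p_1/q_1 = 93/4
  p_2/q_2 = 395/17
  p_3/q_3 = 488/21
  p_4/q_4 = 5275/227
  p_5/q_5 = 5763/248
  p_6/q_6 = 28327/1219
  p_7/q_7 = 119071/5124
q_6 = 1219 ≤ 2614 < 5124 = q_7, so the answer is 28327/1219.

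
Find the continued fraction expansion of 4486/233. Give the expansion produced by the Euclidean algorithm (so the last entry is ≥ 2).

[19; 3, 1, 18, 1, 2]

4486 = 19*233 + 59
233 = 3*59 + 56
59 = 1*56 + 3
56 = 18*3 + 2
3 = 1*2 + 1
2 = 2*1 + 0  (stop)
So 4486/233 = [19; 3, 1, 18, 1, 2].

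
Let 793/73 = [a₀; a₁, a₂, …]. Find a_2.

6

793 = 10·73 + 63   →  a_0 = 10
73 = 1·63 + 10   →  a_1 = 1
63 = 6·10 + 3   →  a_2 = 6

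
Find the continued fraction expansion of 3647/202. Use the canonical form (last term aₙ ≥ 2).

[18; 18, 2, 1, 3]

3647 = 18·202 + 11
202 = 18·11 + 4
11 = 2·4 + 3
4 = 1·3 + 1
3 = 3·1 + 0  (stop)
So 3647/202 = [18; 18, 2, 1, 3].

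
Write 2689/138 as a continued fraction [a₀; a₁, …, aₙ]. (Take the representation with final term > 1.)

2689 = 19×138 + 67
138 = 2×67 + 4
67 = 16×4 + 3
4 = 1×3 + 1
3 = 3×1 + 0  (stop)
So 2689/138 = [19; 2, 16, 1, 3].

[19; 2, 16, 1, 3]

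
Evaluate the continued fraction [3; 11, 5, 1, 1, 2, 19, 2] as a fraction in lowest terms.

Fold from the inside: start with 2/1.
  19 + 1/2 = 39/2
  2 + 2/39 = 80/39
  1 + 39/80 = 119/80
  1 + 80/119 = 199/119
  5 + 119/199 = 1114/199
  11 + 199/1114 = 12453/1114
  3 + 1114/12453 = 38473/12453

38473/12453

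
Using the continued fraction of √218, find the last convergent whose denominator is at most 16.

192/13

√218 = [14; 1, 3, 3, 1, 28, …] (period length 5).
Convergents:
  p_0/q_0 = 14/1
  p_1/q_1 = 15/1
  p_2/q_2 = 59/4
  p_3/q_3 = 192/13
  p_4/q_4 = 251/17
q_3 = 13 ≤ 16 < 17 = q_4, so the answer is 192/13.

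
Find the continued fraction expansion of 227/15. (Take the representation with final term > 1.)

227 = 15·15 + 2
15 = 7·2 + 1
2 = 2·1 + 0  (stop)
So 227/15 = [15; 7, 2].

[15; 7, 2]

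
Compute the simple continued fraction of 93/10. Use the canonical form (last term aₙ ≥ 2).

[9; 3, 3]

93 = 9×10 + 3
10 = 3×3 + 1
3 = 3×1 + 0  (stop)
So 93/10 = [9; 3, 3].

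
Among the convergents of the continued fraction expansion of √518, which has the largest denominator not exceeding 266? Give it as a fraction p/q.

2367/104

√518 = [22; 1, 3, 6, 3, 1, 44, …] (period length 6).
Convergents:
  p_0/q_0 = 22/1
  p_1/q_1 = 23/1
  p_2/q_2 = 91/4
  p_3/q_3 = 569/25
  p_4/q_4 = 1798/79
  p_5/q_5 = 2367/104
  p_6/q_6 = 105946/4655
q_5 = 104 ≤ 266 < 4655 = q_6, so the answer is 2367/104.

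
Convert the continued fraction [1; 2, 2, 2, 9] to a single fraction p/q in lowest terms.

160/113

Fold from the inside: start with 9/1.
  2 + 1/9 = 19/9
  2 + 9/19 = 47/19
  2 + 19/47 = 113/47
  1 + 47/113 = 160/113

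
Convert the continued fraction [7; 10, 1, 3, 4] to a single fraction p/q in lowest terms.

1298/183

Fold from the inside: start with 4/1.
  3 + 1/4 = 13/4
  1 + 4/13 = 17/13
  10 + 13/17 = 183/17
  7 + 17/183 = 1298/183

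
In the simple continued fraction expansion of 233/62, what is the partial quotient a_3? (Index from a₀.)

7

233 = 3·62 + 47   →  a_0 = 3
62 = 1·47 + 15   →  a_1 = 1
47 = 3·15 + 2   →  a_2 = 3
15 = 7·2 + 1   →  a_3 = 7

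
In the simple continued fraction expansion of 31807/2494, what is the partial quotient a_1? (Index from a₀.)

31807 = 12·2494 + 1879   →  a_0 = 12
2494 = 1·1879 + 615   →  a_1 = 1

1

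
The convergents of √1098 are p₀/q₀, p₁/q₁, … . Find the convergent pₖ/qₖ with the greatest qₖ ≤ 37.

√1098 = [33; 7, 2, 1, 6, 1, 2, 7, 66, …] (period length 8).
Convergents:
  p_0/q_0 = 33/1
  p_1/q_1 = 232/7
  p_2/q_2 = 497/15
  p_3/q_3 = 729/22
  p_4/q_4 = 4871/147
q_3 = 22 ≤ 37 < 147 = q_4, so the answer is 729/22.

729/22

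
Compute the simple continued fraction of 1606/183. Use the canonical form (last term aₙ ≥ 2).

1606 = 8*183 + 142
183 = 1*142 + 41
142 = 3*41 + 19
41 = 2*19 + 3
19 = 6*3 + 1
3 = 3*1 + 0  (stop)
So 1606/183 = [8; 1, 3, 2, 6, 3].

[8; 1, 3, 2, 6, 3]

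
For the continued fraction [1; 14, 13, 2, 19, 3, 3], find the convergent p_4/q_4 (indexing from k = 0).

Using pₖ = aₖpₖ₋₁ + pₖ₋₂, qₖ = aₖqₖ₋₁ + qₖ₋₂ (with p₋₁=1, p₋₂=0, q₋₁=0, q₋₂=1):
  k=0: a=1, p=1, q=1
  k=1: a=14, p=15, q=14
  k=2: a=13, p=196, q=183
  k=3: a=2, p=407, q=380
  k=4: a=19, p=7929, q=7403

7929/7403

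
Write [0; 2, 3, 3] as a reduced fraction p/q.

10/23

Using pₖ = aₖpₖ₋₁ + pₖ₋₂ and qₖ = aₖqₖ₋₁ + qₖ₋₂:
  k=0: a=0, p=0, q=1
  k=1: a=2, p=1, q=2
  k=2: a=3, p=3, q=7
  k=3: a=3, p=10, q=23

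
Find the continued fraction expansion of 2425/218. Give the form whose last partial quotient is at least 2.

2425 = 11*218 + 27
218 = 8*27 + 2
27 = 13*2 + 1
2 = 2*1 + 0  (stop)
So 2425/218 = [11; 8, 13, 2].

[11; 8, 13, 2]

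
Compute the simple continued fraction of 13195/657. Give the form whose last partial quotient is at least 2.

[20; 11, 1, 17, 3]

13195 = 20*657 + 55
657 = 11*55 + 52
55 = 1*52 + 3
52 = 17*3 + 1
3 = 3*1 + 0  (stop)
So 13195/657 = [20; 11, 1, 17, 3].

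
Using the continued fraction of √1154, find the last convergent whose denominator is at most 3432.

78506/2311

√1154 = [33; 1, 32, 1, 66, …] (period length 4).
Convergents:
  p_0/q_0 = 33/1
  p_1/q_1 = 34/1
  p_2/q_2 = 1121/33
  p_3/q_3 = 1155/34
  p_4/q_4 = 77351/2277
  p_5/q_5 = 78506/2311
  p_6/q_6 = 2589543/76229
q_5 = 2311 ≤ 3432 < 76229 = q_6, so the answer is 78506/2311.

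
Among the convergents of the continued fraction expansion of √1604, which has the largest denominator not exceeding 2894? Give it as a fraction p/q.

√1604 = [40; 20, 80, …] (period length 2).
Convergents:
  p_0/q_0 = 40/1
  p_1/q_1 = 801/20
  p_2/q_2 = 64120/1601
  p_3/q_3 = 1283201/32040
q_2 = 1601 ≤ 2894 < 32040 = q_3, so the answer is 64120/1601.

64120/1601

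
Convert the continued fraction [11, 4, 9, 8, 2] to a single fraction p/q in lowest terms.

Using pₖ = aₖpₖ₋₁ + pₖ₋₂ and qₖ = aₖqₖ₋₁ + qₖ₋₂:
  k=0: a=11, p=11, q=1
  k=1: a=4, p=45, q=4
  k=2: a=9, p=416, q=37
  k=3: a=8, p=3373, q=300
  k=4: a=2, p=7162, q=637

7162/637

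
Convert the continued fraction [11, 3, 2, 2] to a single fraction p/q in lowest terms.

192/17

Fold from the inside: start with 2/1.
  2 + 1/2 = 5/2
  3 + 2/5 = 17/5
  11 + 5/17 = 192/17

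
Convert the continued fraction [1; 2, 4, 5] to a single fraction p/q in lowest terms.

Using pₖ = aₖpₖ₋₁ + pₖ₋₂ and qₖ = aₖqₖ₋₁ + qₖ₋₂:
  k=0: a=1, p=1, q=1
  k=1: a=2, p=3, q=2
  k=2: a=4, p=13, q=9
  k=3: a=5, p=68, q=47

68/47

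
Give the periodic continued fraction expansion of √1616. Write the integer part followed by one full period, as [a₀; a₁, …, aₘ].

a₀ = ⌊√1616⌋ = 40.
With m₀=0, d₀=1 and mₖ₊₁ = dₖaₖ − mₖ, dₖ₊₁ = (n − mₖ₊₁²)/dₖ, aₖ₊₁ = ⌊(a₀+mₖ₊₁)/dₖ₊₁⌋:
  k=1: m=40, d=16, a=5
  k=2: m=40, d=1, a=80
d=1 and a=2a₀=80 at k=2, so the next step gives (m, d) = (40, 16) again — its k=1 value — and the period has length 2.

[40; 5, 80]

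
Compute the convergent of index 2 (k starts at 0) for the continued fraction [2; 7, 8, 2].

122/57

Using pₖ = aₖpₖ₋₁ + pₖ₋₂, qₖ = aₖqₖ₋₁ + qₖ₋₂ (with p₋₁=1, p₋₂=0, q₋₁=0, q₋₂=1):
  k=0: a=2, p=2, q=1
  k=1: a=7, p=15, q=7
  k=2: a=8, p=122, q=57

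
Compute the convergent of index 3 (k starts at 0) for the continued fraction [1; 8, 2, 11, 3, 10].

218/195

Using pₖ = aₖpₖ₋₁ + pₖ₋₂, qₖ = aₖqₖ₋₁ + qₖ₋₂ (with p₋₁=1, p₋₂=0, q₋₁=0, q₋₂=1):
  k=0: a=1, p=1, q=1
  k=1: a=8, p=9, q=8
  k=2: a=2, p=19, q=17
  k=3: a=11, p=218, q=195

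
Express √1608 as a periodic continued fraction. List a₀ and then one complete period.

a₀ = ⌊√1608⌋ = 40.
With m₀=0, d₀=1 and mₖ₊₁ = dₖaₖ − mₖ, dₖ₊₁ = (n − mₖ₊₁²)/dₖ, aₖ₊₁ = ⌊(a₀+mₖ₊₁)/dₖ₊₁⌋:
  k=1: m=40, d=8, a=10
  k=2: m=40, d=1, a=80
d=1 and a=2a₀=80 at k=2, so the next step gives (m, d) = (40, 8) again — its k=1 value — and the period has length 2.

[40; 10, 80]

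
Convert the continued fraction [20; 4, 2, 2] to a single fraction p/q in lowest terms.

Fold from the inside: start with 2/1.
  2 + 1/2 = 5/2
  4 + 2/5 = 22/5
  20 + 5/22 = 445/22

445/22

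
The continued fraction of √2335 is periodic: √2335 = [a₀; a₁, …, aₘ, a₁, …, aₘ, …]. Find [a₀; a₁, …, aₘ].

a₀ = ⌊√2335⌋ = 48.

[48; 3, 9, 3, 96]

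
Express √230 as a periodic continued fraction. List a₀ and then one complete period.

a₀ = ⌊√230⌋ = 15.
With m₀=0, d₀=1 and mₖ₊₁ = dₖaₖ − mₖ, dₖ₊₁ = (n − mₖ₊₁²)/dₖ, aₖ₊₁ = ⌊(a₀+mₖ₊₁)/dₖ₊₁⌋:
  k=1: m=15, d=5, a=6
  k=2: m=15, d=1, a=30
d=1 and a=2a₀=30 at k=2, so the next step gives (m, d) = (15, 5) again — its k=1 value — and the period has length 2.

[15; 6, 30]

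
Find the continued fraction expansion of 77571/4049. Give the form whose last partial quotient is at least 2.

[19; 6, 3, 16, 13]

77571 = 19·4049 + 640
4049 = 6·640 + 209
640 = 3·209 + 13
209 = 16·13 + 1
13 = 13·1 + 0  (stop)
So 77571/4049 = [19; 6, 3, 16, 13].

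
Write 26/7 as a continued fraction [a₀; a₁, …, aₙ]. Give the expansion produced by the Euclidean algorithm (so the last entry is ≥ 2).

[3; 1, 2, 2]

26 = 3*7 + 5
7 = 1*5 + 2
5 = 2*2 + 1
2 = 2*1 + 0  (stop)
So 26/7 = [3; 1, 2, 2].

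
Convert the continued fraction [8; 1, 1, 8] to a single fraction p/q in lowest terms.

145/17

Fold from the inside: start with 8/1.
  1 + 1/8 = 9/8
  1 + 8/9 = 17/9
  8 + 9/17 = 145/17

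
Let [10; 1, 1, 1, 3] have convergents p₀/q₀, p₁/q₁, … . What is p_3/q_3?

Using pₖ = aₖpₖ₋₁ + pₖ₋₂, qₖ = aₖqₖ₋₁ + qₖ₋₂ (with p₋₁=1, p₋₂=0, q₋₁=0, q₋₂=1):
  k=0: a=10, p=10, q=1
  k=1: a=1, p=11, q=1
  k=2: a=1, p=21, q=2
  k=3: a=1, p=32, q=3

32/3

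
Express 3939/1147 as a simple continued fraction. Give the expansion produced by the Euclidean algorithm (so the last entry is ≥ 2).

[3; 2, 3, 3, 2, 1, 4, 3]

3939 = 3*1147 + 498
1147 = 2*498 + 151
498 = 3*151 + 45
151 = 3*45 + 16
45 = 2*16 + 13
16 = 1*13 + 3
13 = 4*3 + 1
3 = 3*1 + 0  (stop)
So 3939/1147 = [3; 2, 3, 3, 2, 1, 4, 3].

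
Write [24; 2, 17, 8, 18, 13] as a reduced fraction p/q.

Fold from the inside: start with 13/1.
  18 + 1/13 = 235/13
  8 + 13/235 = 1893/235
  17 + 235/1893 = 32416/1893
  2 + 1893/32416 = 66725/32416
  24 + 32416/66725 = 1633816/66725

1633816/66725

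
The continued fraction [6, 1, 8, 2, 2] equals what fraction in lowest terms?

Fold from the inside: start with 2/1.
  2 + 1/2 = 5/2
  8 + 2/5 = 42/5
  1 + 5/42 = 47/42
  6 + 42/47 = 324/47

324/47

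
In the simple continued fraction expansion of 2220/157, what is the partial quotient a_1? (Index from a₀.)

2220 = 14·157 + 22   →  a_0 = 14
157 = 7·22 + 3   →  a_1 = 7

7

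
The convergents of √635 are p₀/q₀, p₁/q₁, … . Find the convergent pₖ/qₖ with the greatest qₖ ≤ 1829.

31751/1260

√635 = [25; 5, 50, …] (period length 2).
Convergents:
  p_0/q_0 = 25/1
  p_1/q_1 = 126/5
  p_2/q_2 = 6325/251
  p_3/q_3 = 31751/1260
  p_4/q_4 = 1593875/63251
q_3 = 1260 ≤ 1829 < 63251 = q_4, so the answer is 31751/1260.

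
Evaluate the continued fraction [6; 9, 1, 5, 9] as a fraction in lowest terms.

3301/541

Fold from the inside: start with 9/1.
  5 + 1/9 = 46/9
  1 + 9/46 = 55/46
  9 + 46/55 = 541/55
  6 + 55/541 = 3301/541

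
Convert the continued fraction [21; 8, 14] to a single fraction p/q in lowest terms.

Fold from the inside: start with 14/1.
  8 + 1/14 = 113/14
  21 + 14/113 = 2387/113

2387/113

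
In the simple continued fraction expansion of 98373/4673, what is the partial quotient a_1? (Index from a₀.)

98373 = 21·4673 + 240   →  a_0 = 21
4673 = 19·240 + 113   →  a_1 = 19

19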